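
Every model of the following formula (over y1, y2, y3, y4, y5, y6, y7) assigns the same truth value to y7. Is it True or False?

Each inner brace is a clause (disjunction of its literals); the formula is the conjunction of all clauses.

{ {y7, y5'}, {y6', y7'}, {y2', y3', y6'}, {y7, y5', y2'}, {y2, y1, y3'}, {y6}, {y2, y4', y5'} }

False

Suppose y7 = 1.
(y6') alone gives y6 = 0.
But (y6) is also a unit clause — contradiction.
So every satisfying assignment has y7 = False.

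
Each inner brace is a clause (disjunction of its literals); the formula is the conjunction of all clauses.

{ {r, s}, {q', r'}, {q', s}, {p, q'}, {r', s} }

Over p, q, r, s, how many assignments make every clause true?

There are 2^4 = 16 truth assignments over (p, q, r, s).
Split on r. With r = 1, the clauses containing r are satisfied and r' drops from the rest; 2 of the 2^3 = 8 assignments to the other variables satisfy what remains.
With r = 0, by the same count on the reduced clause set, 3 assignments work.
(One model: p=F, q=F, r=F, s=T.)
Total: 2 + 3 = 5.

5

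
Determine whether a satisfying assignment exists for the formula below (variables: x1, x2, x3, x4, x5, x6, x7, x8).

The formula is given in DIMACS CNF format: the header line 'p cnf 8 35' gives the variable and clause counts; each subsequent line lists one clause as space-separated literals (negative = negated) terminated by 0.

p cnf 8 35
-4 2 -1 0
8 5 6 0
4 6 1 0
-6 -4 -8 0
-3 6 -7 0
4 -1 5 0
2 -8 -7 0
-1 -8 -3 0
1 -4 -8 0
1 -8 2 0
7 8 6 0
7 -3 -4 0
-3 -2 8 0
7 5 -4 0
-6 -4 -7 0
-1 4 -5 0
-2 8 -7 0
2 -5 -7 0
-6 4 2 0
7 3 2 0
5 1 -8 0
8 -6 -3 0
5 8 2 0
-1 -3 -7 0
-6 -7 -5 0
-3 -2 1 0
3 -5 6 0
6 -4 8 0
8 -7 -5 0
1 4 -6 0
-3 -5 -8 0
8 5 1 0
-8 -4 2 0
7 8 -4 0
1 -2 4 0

Yes

Case x4 = True:
Case x2 = True:
Case x6 = False:
(x8) alone gives x8 = True.
(x1) alone gives x1 = True.
(¬x3) alone gives x3 = False.
(¬x5) alone gives x5 = False.
(x7) alone gives x7 = True.
All clauses are satisfied.
A satisfying assignment: x1=True; x2=True; x3=False; x4=True; x5=False; x6=False; x7=True; x8=True.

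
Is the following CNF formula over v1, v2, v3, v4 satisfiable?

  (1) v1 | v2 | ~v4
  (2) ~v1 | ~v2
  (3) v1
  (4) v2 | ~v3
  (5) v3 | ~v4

The clause (v1) is unit, so v1 = 1.
The clause (~v2) is unit, so v2 = 0.
The clause (~v3) is unit, so v3 = 0.
The clause (~v4) is unit, so v4 = 0.
Every clause now holds.
A satisfying assignment: v1=1, v2=0, v3=0, v4=0.

Satisfiable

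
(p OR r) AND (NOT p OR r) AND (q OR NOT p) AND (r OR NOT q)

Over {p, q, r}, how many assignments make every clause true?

There are 2^3 = 8 truth assignments over (p, q, r).
Check each against the 4 clauses (columns in the order p, q, r):
  F F F  ✗ fails (p OR r)
  F F T  ✓ satisfies all
  F T F  ✗ fails (p OR r)
  F T T  ✓ satisfies all
  T F F  ✗ fails (NOT p OR r)
  T F T  ✗ fails (q OR NOT p)
  T T F  ✗ fails (NOT p OR r)
  T T T  ✓ satisfies all
3 of the 8 rows are models.

3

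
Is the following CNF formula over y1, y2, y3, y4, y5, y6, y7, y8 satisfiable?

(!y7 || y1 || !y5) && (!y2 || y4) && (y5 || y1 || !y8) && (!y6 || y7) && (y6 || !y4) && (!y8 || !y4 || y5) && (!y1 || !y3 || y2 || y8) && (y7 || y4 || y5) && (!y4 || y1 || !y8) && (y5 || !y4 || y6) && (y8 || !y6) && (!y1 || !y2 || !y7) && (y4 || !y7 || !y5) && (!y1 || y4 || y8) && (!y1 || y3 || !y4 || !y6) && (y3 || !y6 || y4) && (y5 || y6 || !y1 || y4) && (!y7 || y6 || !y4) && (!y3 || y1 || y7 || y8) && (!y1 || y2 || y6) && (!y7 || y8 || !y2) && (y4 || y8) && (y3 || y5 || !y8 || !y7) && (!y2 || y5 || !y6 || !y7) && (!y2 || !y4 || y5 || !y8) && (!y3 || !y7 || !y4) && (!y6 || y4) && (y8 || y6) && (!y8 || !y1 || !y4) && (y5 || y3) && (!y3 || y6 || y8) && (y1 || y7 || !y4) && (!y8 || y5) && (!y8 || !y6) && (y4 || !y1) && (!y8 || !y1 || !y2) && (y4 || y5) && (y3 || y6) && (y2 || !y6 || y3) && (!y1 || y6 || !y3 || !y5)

Branch on y2: set y2 = false.
Branch on y6: set y6 = false.
From the singleton clause (!y4), y4 = false.
From the singleton clause (!y1), y1 = false.
From the singleton clause (y8), y8 = true.
From the singleton clause (y5), y5 = true.
From the singleton clause (!y7), y7 = false.
From the singleton clause (y3), y3 = true.
This assignment satisfies each clause.
A satisfying assignment: y1: false,  y2: false,  y3: true,  y4: false,  y5: true,  y6: false,  y7: false,  y8: true.

Satisfiable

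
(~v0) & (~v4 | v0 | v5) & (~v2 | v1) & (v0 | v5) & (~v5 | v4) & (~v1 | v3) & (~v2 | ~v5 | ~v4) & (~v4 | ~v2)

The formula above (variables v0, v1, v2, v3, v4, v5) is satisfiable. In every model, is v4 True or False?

True

Suppose v4 = 0.
The clause (~v0) is unit, so v0 = 0.
The clause (v5) is unit, so v5 = 1.
That conflicts with the unit clause (~v5).
So every satisfying assignment has v4 = True.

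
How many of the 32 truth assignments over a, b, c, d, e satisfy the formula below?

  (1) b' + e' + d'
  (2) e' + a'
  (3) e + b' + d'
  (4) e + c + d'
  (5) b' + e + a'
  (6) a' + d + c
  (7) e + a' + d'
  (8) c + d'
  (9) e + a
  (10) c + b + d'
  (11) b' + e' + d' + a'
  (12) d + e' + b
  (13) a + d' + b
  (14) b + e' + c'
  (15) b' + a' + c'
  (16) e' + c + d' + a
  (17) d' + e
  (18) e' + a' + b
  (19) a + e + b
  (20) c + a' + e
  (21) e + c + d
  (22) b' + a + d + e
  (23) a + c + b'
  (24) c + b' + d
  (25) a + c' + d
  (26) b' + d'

There are 2^5 = 32 truth assignments over (a, b, c, d, e).
Split on d. With d = 1, the clauses containing d are satisfied and d' drops from the rest; 0 of the 2^4 = 16 assignments to the other variables satisfy what remains.
With d = 0, by the same count on the reduced clause set, 1 assignment works.
(One model: a=T, b=F, c=T, d=F, e=F.)
Total: 0 + 1 = 1.

1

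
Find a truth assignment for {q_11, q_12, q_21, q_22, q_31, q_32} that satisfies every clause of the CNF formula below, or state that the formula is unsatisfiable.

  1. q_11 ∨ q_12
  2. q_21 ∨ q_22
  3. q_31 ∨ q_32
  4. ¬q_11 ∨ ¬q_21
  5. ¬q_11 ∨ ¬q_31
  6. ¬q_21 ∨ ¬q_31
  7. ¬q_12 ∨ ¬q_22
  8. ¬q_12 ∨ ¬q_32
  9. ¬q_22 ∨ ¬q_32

UNSATISFIABLE

Try q_11 = True.
The clause (¬q_21) is unit, so q_21 = False.
The clause (q_22) is unit, so q_22 = True.
The clause (¬q_31) is unit, so q_31 = False.
The clause (q_32) is unit, so q_32 = True.
That conflicts with the unit clause (¬q_32).
That branch fails; take q_11 = False instead.
The clause (q_12) is unit, so q_12 = True.
The clause (¬q_22) is unit, so q_22 = False.
The clause (q_21) is unit, so q_21 = True.
The clause (¬q_31) is unit, so q_31 = False.
The clause (q_32) is unit, so q_32 = True.
That conflicts with the unit clause (¬q_32).
Neither q_11 = True nor q_11 = False works.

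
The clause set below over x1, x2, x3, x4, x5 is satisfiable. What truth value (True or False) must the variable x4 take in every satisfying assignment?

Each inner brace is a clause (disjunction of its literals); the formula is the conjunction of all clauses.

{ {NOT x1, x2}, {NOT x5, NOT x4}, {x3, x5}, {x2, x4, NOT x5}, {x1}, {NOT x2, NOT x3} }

Suppose x4 = true.
The clause (NOT x5) is unit, so x5 = false.
The clause (x3) is unit, so x3 = true.
The clause (x1) is unit, so x1 = true.
The clause (x2) is unit, so x2 = true.
That conflicts with the unit clause (NOT x2).
So every satisfying assignment has x4 = False.

False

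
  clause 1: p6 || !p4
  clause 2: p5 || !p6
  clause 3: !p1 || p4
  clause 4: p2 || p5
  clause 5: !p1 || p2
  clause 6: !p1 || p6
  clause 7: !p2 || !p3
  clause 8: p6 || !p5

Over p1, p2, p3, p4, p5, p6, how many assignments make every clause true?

There are 2^6 = 64 truth assignments over (p1, p2, p3, p4, p5, p6).
Split on p3. With p3 = true, the clauses containing p3 are satisfied and !p3 drops from the rest; 2 of the 2^5 = 32 assignments to the other variables satisfy what remains.
With p3 = false, by the same count on the reduced clause set, 6 assignments work.
Total: 2 + 6 = 8.

8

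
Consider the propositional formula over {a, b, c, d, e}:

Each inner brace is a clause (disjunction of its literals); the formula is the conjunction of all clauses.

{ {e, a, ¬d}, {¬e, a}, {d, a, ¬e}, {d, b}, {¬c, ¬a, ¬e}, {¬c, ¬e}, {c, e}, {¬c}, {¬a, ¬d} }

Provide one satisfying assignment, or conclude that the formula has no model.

a: True; b: True; c: False; d: False; e: True

(¬c) alone gives c = False.
(e) alone gives e = True.
(a) alone gives a = True.
(¬d) alone gives d = False.
(b) alone gives b = True.
All clauses are satisfied.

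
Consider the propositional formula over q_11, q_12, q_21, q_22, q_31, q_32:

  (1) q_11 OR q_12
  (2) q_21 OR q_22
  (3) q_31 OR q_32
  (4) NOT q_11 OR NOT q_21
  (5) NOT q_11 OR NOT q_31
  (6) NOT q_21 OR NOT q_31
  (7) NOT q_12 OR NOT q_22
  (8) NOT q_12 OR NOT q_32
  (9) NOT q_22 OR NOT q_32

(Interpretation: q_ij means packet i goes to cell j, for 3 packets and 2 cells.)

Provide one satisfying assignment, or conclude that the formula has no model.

UNSATISFIABLE

Case q_11 = true:
From the singleton clause (NOT q_21), q_21 = false.
From the singleton clause (q_22), q_22 = true.
From the singleton clause (NOT q_31), q_31 = false.
From the singleton clause (q_32), q_32 = true.
But (NOT q_32) is also a unit clause — contradiction.
Undo q_11 and try q_11 = false.
From the singleton clause (q_12), q_12 = true.
From the singleton clause (NOT q_22), q_22 = false.
From the singleton clause (q_21), q_21 = true.
From the singleton clause (NOT q_31), q_31 = false.
From the singleton clause (q_32), q_32 = true.
But (NOT q_32) is also a unit clause — contradiction.
Neither q_11 = true nor q_11 = false works.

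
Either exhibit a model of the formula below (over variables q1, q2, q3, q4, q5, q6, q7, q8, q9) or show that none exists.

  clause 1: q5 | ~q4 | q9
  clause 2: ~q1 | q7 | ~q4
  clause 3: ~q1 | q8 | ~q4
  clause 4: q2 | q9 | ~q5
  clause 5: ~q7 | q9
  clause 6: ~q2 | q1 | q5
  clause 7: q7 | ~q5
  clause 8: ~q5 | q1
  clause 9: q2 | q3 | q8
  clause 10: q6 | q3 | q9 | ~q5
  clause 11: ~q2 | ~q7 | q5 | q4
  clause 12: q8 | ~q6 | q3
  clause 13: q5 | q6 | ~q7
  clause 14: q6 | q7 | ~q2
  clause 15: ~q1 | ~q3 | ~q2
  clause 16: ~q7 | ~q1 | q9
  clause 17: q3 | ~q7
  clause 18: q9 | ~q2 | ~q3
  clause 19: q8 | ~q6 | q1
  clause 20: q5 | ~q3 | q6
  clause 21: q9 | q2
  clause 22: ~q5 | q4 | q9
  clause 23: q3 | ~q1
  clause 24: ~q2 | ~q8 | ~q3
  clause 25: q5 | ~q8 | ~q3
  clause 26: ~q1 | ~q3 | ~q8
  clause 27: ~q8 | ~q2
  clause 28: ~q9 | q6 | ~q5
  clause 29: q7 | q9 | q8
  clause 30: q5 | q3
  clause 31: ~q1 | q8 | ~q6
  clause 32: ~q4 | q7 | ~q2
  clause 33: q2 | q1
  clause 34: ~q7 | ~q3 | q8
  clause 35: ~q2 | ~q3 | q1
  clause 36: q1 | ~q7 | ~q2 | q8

UNSATISFIABLE

Branch on q7: set q7 = 0.
Unit clause (~q5) forces q5 = 0.
Unit clause (q3) forces q3 = 1.
Unit clause (q6) forces q6 = 1.
Unit clause (~q8) forces q8 = 0.
Unit clause (q1) forces q1 = 1.
That conflicts with the unit clause (~q1).
So q7 must be the other value — set q7 = 1.
Unit clause (q9) forces q9 = 1.
Unit clause (q3) forces q3 = 1.
Unit clause (q8) forces q8 = 1.
Unit clause (~q2) forces q2 = 0.
Unit clause (q5) forces q5 = 1.
Unit clause (q1) forces q1 = 1.
That conflicts with the unit clause (~q1).
Either choice for q7 ends in contradiction.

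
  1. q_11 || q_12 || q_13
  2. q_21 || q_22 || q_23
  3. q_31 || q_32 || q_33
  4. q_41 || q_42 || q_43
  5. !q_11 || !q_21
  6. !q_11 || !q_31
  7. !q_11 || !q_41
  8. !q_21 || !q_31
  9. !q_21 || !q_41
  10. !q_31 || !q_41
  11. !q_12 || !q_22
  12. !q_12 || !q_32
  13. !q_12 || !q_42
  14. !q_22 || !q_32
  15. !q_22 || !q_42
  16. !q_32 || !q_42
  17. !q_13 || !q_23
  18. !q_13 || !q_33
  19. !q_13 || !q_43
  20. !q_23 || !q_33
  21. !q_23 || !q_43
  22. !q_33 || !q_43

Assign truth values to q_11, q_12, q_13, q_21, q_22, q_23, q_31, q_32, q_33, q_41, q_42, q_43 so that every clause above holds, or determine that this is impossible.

UNSATISFIABLE

Suppose q_11 = false.
Suppose q_12 = true.
(!q_22) alone gives q_22 = false.
(!q_32) alone gives q_32 = false.
(!q_42) alone gives q_42 = false.
Suppose q_21 = true.
(!q_31) alone gives q_31 = false.
(q_33) alone gives q_33 = true.
(!q_41) alone gives q_41 = false.
(q_43) alone gives q_43 = true.
But (!q_43) is also a unit clause — contradiction.
That branch fails; take q_21 = false instead.
(q_23) alone gives q_23 = true.
(!q_13) alone gives q_13 = false.
(!q_33) alone gives q_33 = false.
(q_31) alone gives q_31 = true.
(!q_41) alone gives q_41 = false.
(q_43) alone gives q_43 = true.
But (!q_43) is also a unit clause — contradiction.
Neither q_21 = true nor q_21 = false works.
That branch fails; take q_12 = false instead.
(q_13) alone gives q_13 = true.
(!q_23) alone gives q_23 = false.
(!q_33) alone gives q_33 = false.
(!q_43) alone gives q_43 = false.
Suppose q_21 = true.
(!q_31) alone gives q_31 = false.
(q_32) alone gives q_32 = true.
(!q_41) alone gives q_41 = false.
(q_42) alone gives q_42 = true.
But (!q_42) is also a unit clause — contradiction.
That branch fails; take q_21 = false instead.
(q_22) alone gives q_22 = true.
(!q_32) alone gives q_32 = false.
(q_31) alone gives q_31 = true.
(!q_41) alone gives q_41 = false.
(q_42) alone gives q_42 = true.
But (!q_42) is also a unit clause — contradiction.
Neither q_21 = true nor q_21 = false works.
Neither q_12 = true nor q_12 = false works.
That branch fails; take q_11 = true instead.
(!q_21) alone gives q_21 = false.
(!q_31) alone gives q_31 = false.
(!q_41) alone gives q_41 = false.
Suppose q_22 = true.
(!q_12) alone gives q_12 = false.
(!q_32) alone gives q_32 = false.
(q_33) alone gives q_33 = true.
(!q_42) alone gives q_42 = false.
(q_43) alone gives q_43 = true.
But (!q_43) is also a unit clause — contradiction.
That branch fails; take q_22 = false instead.
(q_23) alone gives q_23 = true.
(!q_13) alone gives q_13 = false.
(!q_33) alone gives q_33 = false.
(q_32) alone gives q_32 = true.
(!q_12) alone gives q_12 = false.
(!q_42) alone gives q_42 = false.
(q_43) alone gives q_43 = true.
But (!q_43) is also a unit clause — contradiction.
Neither q_22 = true nor q_22 = false works.
Neither q_11 = true nor q_11 = false works.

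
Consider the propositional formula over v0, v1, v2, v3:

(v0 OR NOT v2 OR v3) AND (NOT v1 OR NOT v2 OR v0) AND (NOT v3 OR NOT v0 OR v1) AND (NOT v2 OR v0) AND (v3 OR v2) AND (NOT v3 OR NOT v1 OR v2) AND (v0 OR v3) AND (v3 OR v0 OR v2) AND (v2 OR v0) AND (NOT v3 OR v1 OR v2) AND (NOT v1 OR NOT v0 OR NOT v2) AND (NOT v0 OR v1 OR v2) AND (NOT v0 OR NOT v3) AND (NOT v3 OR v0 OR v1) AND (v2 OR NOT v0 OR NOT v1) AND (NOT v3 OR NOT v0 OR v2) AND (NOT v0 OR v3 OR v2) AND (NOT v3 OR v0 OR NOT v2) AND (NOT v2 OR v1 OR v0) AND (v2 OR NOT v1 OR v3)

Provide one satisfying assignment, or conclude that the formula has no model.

Branch on v2: set v2 = true.
(v0) alone gives v0 = true.
(NOT v1) alone gives v1 = false.
(NOT v3) alone gives v3 = false.
This assignment satisfies each clause.

v0: true,  v1: false,  v2: true,  v3: false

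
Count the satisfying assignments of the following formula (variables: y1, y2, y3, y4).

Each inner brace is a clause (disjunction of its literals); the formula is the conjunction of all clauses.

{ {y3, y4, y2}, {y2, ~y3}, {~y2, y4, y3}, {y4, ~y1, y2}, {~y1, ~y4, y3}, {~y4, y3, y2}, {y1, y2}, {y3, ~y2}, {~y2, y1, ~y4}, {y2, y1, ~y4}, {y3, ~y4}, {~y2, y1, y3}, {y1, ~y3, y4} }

2

There are 2^4 = 16 truth assignments over (y1, y2, y3, y4).
Check each against the 13 clauses (columns in the order y1, y2, y3, y4):
  F F F F  ✗ fails (y3 | y4 | y2)
  F F F T  ✗ fails (~y4 | y3 | y2)
  F F T F  ✗ fails (y2 | ~y3)
  F F T T  ✗ fails (y2 | ~y3)
  F T F F  ✗ fails (~y2 | y4 | y3)
  F T F T  ✗ fails (y3 | ~y2)
  F T T F  ✗ fails (y1 | ~y3 | y4)
  F T T T  ✗ fails (~y2 | y1 | ~y4)
  T F F F  ✗ fails (y3 | y4 | y2)
  T F F T  ✗ fails (~y1 | ~y4 | y3)
  T F T F  ✗ fails (y2 | ~y3)
  T F T T  ✗ fails (y2 | ~y3)
  T T F F  ✗ fails (~y2 | y4 | y3)
  T T F T  ✗ fails (~y1 | ~y4 | y3)
  T T T F  ✓ satisfies all
  T T T T  ✓ satisfies all
2 of the 16 rows are models.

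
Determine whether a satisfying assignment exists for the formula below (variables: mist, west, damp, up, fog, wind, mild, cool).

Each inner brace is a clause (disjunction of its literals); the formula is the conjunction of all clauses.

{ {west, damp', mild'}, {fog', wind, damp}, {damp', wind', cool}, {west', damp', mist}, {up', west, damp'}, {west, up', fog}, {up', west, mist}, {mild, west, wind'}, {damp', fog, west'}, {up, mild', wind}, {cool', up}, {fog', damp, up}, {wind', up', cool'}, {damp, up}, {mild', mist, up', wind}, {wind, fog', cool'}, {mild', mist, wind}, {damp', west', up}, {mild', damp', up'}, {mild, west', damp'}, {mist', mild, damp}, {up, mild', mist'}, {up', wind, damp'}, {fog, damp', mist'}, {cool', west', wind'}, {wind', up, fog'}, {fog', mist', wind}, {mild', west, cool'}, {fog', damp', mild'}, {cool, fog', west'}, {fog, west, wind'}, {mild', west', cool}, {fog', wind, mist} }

Try cool = 1.
Unit clause (up) forces up = 1.
Unit clause (wind') forces wind = 0.
Unit clause (fog') forces fog = 0.
Unit clause (west) forces west = 1.
Unit clause (damp') forces damp = 0.
Try mild = 0.
Unit clause (mist') forces mist = 0.
Every clause now holds.
A satisfying assignment: mist ↦ 0; west ↦ 1; damp ↦ 0; up ↦ 1; fog ↦ 0; wind ↦ 0; mild ↦ 0; cool ↦ 1.

Yes, satisfiable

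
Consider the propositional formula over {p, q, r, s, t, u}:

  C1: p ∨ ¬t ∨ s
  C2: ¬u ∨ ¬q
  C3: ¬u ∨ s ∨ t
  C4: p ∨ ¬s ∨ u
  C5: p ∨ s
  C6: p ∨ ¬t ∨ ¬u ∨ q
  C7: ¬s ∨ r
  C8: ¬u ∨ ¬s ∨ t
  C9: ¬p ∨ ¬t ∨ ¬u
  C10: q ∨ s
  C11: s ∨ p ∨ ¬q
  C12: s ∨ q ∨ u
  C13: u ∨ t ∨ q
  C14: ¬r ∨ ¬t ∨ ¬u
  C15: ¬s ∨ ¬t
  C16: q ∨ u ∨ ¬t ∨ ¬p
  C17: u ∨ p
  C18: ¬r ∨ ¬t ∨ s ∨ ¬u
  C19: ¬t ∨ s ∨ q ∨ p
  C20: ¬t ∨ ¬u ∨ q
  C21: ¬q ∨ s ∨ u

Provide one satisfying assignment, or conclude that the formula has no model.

Suppose u = False.
The clause (p) is unit, so p = True.
Suppose s = True.
The clause (r) is unit, so r = True.
The clause (¬t) is unit, so t = False.
The clause (q) is unit, so q = True.
This assignment satisfies each clause.

p ↦ True, q ↦ True, r ↦ True, s ↦ True, t ↦ False, u ↦ False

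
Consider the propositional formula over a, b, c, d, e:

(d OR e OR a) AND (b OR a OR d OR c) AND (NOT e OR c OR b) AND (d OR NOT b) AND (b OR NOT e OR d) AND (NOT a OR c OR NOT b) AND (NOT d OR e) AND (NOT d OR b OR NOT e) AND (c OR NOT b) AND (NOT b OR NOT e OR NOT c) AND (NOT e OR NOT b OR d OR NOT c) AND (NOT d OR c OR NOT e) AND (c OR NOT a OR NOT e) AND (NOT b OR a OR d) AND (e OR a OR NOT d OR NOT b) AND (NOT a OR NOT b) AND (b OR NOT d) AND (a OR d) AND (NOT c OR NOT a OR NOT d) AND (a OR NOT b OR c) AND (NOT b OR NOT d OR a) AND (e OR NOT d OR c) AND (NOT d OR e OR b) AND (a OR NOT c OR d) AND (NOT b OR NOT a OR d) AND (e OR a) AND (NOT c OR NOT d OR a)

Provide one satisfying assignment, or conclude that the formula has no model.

a: true, b: false, c: false, d: false, e: false

Try d = false.
(NOT b) alone gives b = false.
(NOT e) alone gives e = false.
(a) alone gives a = true.
Every clause is now satisfied; c is unconstrained.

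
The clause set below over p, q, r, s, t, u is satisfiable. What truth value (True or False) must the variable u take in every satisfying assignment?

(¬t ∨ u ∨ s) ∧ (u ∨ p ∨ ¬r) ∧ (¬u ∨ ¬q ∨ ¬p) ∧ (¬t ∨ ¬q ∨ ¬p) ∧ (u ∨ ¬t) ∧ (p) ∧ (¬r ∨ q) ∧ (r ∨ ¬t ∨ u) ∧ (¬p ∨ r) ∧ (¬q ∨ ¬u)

False

Suppose u = True.
The clause (p) is unit, so p = True.
The clause (¬q) is unit, so q = False.
The clause (¬r) is unit, so r = False.
Now (r) is unsatisfied and unit — conflict.
So every satisfying assignment has u = False.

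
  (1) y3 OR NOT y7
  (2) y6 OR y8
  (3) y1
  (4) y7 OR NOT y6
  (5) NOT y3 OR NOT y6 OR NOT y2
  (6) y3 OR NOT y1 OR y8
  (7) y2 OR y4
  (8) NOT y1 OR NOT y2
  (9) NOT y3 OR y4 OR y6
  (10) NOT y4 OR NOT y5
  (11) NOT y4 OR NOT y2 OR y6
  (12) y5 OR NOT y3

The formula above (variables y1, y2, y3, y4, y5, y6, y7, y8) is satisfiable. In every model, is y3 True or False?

False

Suppose y3 = true.
The clause (y1) is unit, so y1 = true.
The clause (NOT y2) is unit, so y2 = false.
The clause (y4) is unit, so y4 = true.
The clause (NOT y5) is unit, so y5 = false.
That conflicts with the unit clause (y5).
So every satisfying assignment has y3 = False.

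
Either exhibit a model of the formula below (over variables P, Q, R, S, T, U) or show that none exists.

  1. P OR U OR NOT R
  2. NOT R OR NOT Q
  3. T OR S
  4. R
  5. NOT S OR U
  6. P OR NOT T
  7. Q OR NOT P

P ↦ false, Q ↦ false, R ↦ true, S ↦ true, T ↦ false, U ↦ true

(R) alone gives R = true.
(NOT Q) alone gives Q = false.
(NOT P) alone gives P = false.
(U) alone gives U = true.
(NOT T) alone gives T = false.
(S) alone gives S = true.
This assignment satisfies each clause.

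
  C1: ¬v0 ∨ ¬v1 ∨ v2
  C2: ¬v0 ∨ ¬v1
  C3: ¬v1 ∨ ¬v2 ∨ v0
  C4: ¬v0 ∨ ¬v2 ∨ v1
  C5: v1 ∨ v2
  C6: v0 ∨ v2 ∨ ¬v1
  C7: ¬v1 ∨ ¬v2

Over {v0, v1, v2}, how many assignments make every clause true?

1

There are 2^3 = 8 truth assignments over (v0, v1, v2).
Split on v1. With v1 = True, the clauses containing v1 are satisfied and ¬v1 drops from the rest; 0 of the 2^2 = 4 assignments to the other variables satisfy what remains.
With v1 = False, by the same count on the reduced clause set, 1 assignment works.
(One model: v0=F, v1=F, v2=T.)
Total: 0 + 1 = 1.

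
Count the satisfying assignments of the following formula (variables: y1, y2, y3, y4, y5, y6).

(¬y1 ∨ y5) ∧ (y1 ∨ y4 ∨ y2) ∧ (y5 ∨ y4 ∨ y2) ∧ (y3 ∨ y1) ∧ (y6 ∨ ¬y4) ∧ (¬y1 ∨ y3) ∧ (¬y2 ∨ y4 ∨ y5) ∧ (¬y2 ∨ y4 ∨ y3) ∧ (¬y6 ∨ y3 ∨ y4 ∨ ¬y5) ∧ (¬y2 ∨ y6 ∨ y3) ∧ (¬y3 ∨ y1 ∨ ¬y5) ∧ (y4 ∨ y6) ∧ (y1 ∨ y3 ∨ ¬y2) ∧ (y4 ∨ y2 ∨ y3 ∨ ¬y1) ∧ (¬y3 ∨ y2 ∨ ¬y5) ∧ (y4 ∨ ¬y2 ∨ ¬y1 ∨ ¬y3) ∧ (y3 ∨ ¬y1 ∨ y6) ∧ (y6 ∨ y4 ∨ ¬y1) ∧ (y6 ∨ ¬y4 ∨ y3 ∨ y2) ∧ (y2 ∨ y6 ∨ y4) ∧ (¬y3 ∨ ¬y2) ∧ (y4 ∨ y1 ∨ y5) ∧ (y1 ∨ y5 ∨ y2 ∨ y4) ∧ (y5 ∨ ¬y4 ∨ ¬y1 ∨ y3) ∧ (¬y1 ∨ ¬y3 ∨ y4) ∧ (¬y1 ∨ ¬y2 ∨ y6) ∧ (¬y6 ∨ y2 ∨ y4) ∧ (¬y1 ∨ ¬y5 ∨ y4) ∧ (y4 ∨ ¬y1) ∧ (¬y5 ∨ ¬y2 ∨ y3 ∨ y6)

1

There are 2^6 = 64 truth assignments over (y1, y2, y3, y4, y5, y6).
Split on y2. With y2 = True, the clauses containing y2 are satisfied and ¬y2 drops from the rest; 0 of the 2^5 = 32 assignments to the other variables satisfy what remains.
With y2 = False, by the same count on the reduced clause set, 1 assignment works.
Total: 0 + 1 = 1.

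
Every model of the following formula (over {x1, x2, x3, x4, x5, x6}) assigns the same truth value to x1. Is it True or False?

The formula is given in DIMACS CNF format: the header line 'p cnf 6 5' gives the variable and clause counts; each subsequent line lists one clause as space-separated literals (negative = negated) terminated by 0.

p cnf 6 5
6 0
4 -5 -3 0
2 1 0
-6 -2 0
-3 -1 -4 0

Suppose x1 = False.
Unit clause (x6) forces x6 = True.
Unit clause (x2) forces x2 = True.
That conflicts with the unit clause (¬x2).
So every satisfying assignment has x1 = True.

True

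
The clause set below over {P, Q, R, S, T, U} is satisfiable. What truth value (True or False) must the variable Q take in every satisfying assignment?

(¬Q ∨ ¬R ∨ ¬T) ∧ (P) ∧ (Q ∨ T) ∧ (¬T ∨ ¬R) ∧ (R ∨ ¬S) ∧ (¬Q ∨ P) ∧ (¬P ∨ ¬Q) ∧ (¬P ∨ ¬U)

False

Suppose Q = True.
(P) alone gives P = True.
But (¬P) is also a unit clause — contradiction.
So every satisfying assignment has Q = False.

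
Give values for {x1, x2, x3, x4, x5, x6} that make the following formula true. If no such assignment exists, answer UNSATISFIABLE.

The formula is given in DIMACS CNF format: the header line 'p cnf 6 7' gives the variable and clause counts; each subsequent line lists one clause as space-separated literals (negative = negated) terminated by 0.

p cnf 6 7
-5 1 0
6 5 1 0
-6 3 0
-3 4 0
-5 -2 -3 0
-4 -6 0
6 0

From the singleton clause (x6), x6 = True.
From the singleton clause (x3), x3 = True.
From the singleton clause (x4), x4 = True.
Now (¬x4) is unsatisfied and unit — conflict.

UNSATISFIABLE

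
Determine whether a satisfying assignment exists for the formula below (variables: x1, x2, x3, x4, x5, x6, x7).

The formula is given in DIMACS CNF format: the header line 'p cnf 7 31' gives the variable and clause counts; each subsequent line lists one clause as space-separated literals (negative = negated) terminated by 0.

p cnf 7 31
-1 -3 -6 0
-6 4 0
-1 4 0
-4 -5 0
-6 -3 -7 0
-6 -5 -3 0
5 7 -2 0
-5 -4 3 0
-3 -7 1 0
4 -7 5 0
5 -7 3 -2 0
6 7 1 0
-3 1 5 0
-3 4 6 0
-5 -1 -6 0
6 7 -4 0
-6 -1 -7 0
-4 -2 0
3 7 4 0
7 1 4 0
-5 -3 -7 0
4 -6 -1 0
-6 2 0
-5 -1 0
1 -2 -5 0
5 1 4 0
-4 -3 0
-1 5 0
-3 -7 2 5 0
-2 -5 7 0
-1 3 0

Suppose x6 = False.
Suppose x1 = False.
(x7) alone gives x7 = True.
(¬x3) alone gives x3 = False.
Suppose x4 = True.
(¬x5) alone gives x5 = False.
(¬x2) alone gives x2 = False.
This assignment satisfies each clause.
A satisfying assignment: x1=False, x2=False, x3=False, x4=True, x5=False, x6=False, x7=True.

Yes, satisfiable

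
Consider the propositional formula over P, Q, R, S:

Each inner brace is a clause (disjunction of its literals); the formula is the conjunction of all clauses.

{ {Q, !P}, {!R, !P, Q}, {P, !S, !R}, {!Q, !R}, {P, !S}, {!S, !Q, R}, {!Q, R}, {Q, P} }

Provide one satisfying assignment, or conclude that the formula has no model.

Suppose Q = true.
The clause (!R) is unit, so R = false.
But (R) is also a unit clause — contradiction.
That branch fails; take Q = false instead.
The clause (!P) is unit, so P = false.
But (P) is also a unit clause — contradiction.
Either choice for Q ends in contradiction.

UNSATISFIABLE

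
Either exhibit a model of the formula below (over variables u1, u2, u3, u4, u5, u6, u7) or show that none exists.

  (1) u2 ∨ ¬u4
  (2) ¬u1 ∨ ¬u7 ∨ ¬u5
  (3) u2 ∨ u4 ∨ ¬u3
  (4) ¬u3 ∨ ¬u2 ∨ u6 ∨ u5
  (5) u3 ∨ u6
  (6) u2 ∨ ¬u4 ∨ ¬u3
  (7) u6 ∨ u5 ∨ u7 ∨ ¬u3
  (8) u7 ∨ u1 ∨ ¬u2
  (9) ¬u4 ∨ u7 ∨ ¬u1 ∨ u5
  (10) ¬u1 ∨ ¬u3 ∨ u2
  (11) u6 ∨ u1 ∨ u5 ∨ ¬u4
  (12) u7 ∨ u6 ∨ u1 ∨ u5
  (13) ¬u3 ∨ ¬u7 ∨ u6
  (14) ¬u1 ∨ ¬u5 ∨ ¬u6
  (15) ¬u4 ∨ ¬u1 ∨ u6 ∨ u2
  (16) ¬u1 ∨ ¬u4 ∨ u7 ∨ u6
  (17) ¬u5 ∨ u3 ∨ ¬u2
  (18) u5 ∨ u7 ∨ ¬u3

u1=False; u2=False; u3=False; u4=False; u5=False; u6=True; u7=True

Case u2 = False:
Unit clause (¬u4) forces u4 = False.
Unit clause (¬u3) forces u3 = False.
Unit clause (u6) forces u6 = True.
Case u1 = False:
All clauses hold; u5, u7 can take either value.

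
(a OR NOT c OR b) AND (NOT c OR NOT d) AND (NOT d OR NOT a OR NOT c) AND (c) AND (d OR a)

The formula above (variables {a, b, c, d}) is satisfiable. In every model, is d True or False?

Suppose d = true.
Unit clause (NOT c) forces c = false.
But (c) is also a unit clause — contradiction.
So every satisfying assignment has d = False.

False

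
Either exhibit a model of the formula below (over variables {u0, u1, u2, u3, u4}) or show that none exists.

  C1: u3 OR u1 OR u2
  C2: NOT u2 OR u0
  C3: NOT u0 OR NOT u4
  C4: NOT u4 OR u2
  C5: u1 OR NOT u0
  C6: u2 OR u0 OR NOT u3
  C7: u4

From the singleton clause (u4), u4 = true.
From the singleton clause (NOT u0), u0 = false.
From the singleton clause (NOT u2), u2 = false.
Now (u2) is unsatisfied and unit — conflict.

UNSATISFIABLE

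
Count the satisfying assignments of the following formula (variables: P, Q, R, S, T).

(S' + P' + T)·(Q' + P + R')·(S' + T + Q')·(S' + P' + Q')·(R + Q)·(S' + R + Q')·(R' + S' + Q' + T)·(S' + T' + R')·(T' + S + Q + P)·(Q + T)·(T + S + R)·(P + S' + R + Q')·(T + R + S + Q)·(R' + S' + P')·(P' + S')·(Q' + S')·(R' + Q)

4

There are 2^5 = 32 truth assignments over (P, Q, R, S, T).
Split on S. With S = 1, the clauses containing S are satisfied and S' drops from the rest; 0 of the 2^4 = 16 assignments to the other variables satisfy what remains.
With S = 0, by the same count on the reduced clause set, 4 assignments work.
Total: 0 + 4 = 4.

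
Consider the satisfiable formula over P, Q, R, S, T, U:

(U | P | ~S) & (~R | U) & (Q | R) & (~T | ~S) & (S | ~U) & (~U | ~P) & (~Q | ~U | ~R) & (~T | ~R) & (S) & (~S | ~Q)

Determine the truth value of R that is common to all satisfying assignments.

Suppose R = 0.
From the singleton clause (Q), Q = 1.
From the singleton clause (S), S = 1.
That conflicts with the unit clause (~S).
So every satisfying assignment has R = True.

True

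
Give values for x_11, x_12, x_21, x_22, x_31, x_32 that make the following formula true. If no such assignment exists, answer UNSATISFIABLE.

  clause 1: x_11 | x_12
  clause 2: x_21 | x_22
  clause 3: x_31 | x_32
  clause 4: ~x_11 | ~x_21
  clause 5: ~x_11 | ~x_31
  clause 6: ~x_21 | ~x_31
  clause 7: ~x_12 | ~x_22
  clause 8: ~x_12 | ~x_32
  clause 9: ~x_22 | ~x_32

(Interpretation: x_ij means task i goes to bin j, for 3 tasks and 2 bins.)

UNSATISFIABLE

Suppose x_11 = 1.
The clause (~x_21) is unit, so x_21 = 0.
The clause (x_22) is unit, so x_22 = 1.
The clause (~x_31) is unit, so x_31 = 0.
The clause (x_32) is unit, so x_32 = 1.
But (~x_32) is also a unit clause — contradiction.
Backtrack on x_11: now try x_11 = 0.
The clause (x_12) is unit, so x_12 = 1.
The clause (~x_22) is unit, so x_22 = 0.
The clause (x_21) is unit, so x_21 = 1.
The clause (~x_31) is unit, so x_31 = 0.
The clause (x_32) is unit, so x_32 = 1.
But (~x_32) is also a unit clause — contradiction.
Either choice for x_11 ends in contradiction.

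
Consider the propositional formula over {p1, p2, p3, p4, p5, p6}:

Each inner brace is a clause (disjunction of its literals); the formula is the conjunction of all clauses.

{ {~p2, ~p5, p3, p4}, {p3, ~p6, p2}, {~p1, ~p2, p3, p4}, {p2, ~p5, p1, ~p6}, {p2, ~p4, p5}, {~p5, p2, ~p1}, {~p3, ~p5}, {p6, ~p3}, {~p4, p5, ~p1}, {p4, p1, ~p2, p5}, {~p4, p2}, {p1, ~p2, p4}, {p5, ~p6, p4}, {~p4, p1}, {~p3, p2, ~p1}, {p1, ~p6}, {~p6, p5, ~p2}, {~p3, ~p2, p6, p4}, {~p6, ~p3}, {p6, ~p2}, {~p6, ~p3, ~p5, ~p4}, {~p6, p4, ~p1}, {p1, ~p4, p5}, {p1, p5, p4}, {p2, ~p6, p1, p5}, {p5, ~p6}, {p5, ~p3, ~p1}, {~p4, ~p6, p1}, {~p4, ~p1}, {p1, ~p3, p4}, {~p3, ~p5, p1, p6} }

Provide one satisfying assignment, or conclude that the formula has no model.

p1=1, p2=0, p3=0, p4=0, p5=0, p6=0

Case p3 = 0:
Case p6 = 0:
The clause (~p2) is unit, so p2 = 0.
The clause (~p4) is unit, so p4 = 0.
Case p5 = 0:
The clause (p1) is unit, so p1 = 1.
This assignment satisfies each clause.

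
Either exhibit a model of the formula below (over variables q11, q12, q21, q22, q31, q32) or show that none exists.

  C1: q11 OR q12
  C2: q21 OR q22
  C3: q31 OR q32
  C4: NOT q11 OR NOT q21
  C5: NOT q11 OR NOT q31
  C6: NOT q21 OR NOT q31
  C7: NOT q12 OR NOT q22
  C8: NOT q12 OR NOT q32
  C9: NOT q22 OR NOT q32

UNSATISFIABLE

Suppose q11 = true.
From the singleton clause (NOT q21), q21 = false.
From the singleton clause (q22), q22 = true.
From the singleton clause (NOT q31), q31 = false.
From the singleton clause (q32), q32 = true.
That conflicts with the unit clause (NOT q32).
So q11 must be the other value — set q11 = false.
From the singleton clause (q12), q12 = true.
From the singleton clause (NOT q22), q22 = false.
From the singleton clause (q21), q21 = true.
From the singleton clause (NOT q31), q31 = false.
From the singleton clause (q32), q32 = true.
That conflicts with the unit clause (NOT q32).
Neither q11 = true nor q11 = false works.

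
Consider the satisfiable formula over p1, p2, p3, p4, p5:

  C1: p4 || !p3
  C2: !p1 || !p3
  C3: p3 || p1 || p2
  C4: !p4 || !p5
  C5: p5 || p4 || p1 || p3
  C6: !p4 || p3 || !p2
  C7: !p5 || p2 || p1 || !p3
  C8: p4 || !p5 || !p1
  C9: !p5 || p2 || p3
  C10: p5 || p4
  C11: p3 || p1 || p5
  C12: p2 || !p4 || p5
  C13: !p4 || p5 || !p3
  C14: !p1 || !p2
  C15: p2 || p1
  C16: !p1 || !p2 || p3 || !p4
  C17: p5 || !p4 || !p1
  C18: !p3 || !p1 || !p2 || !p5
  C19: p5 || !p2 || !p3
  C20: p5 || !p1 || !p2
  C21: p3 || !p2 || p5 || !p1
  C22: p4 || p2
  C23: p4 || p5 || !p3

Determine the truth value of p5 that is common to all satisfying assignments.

Suppose p5 = false.
From the singleton clause (p4), p4 = true.
From the singleton clause (p2), p2 = true.
From the singleton clause (p3), p3 = true.
That conflicts with the unit clause (!p3).
So every satisfying assignment has p5 = True.

True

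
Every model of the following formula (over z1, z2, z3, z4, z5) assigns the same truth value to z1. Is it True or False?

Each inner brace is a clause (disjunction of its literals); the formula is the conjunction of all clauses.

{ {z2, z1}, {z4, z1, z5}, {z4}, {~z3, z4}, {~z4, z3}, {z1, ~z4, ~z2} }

Suppose z1 = 0.
From the singleton clause (z2), z2 = 1.
From the singleton clause (z4), z4 = 1.
But (~z4) is also a unit clause — contradiction.
So every satisfying assignment has z1 = True.

True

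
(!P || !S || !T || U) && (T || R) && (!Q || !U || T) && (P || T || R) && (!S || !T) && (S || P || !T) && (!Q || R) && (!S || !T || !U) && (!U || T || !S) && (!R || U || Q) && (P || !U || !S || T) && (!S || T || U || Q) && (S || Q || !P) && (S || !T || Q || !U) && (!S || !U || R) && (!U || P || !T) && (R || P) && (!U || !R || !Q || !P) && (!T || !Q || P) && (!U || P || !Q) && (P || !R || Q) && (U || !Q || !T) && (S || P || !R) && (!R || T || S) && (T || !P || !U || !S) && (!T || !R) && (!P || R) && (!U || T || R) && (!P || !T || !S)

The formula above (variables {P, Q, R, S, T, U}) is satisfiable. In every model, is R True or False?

True

Suppose R = false.
The clause (T) is unit, so T = true.
The clause (!S) is unit, so S = false.
The clause (P) is unit, so P = true.
Now (!P) is unsatisfied and unit — conflict.
So every satisfying assignment has R = True.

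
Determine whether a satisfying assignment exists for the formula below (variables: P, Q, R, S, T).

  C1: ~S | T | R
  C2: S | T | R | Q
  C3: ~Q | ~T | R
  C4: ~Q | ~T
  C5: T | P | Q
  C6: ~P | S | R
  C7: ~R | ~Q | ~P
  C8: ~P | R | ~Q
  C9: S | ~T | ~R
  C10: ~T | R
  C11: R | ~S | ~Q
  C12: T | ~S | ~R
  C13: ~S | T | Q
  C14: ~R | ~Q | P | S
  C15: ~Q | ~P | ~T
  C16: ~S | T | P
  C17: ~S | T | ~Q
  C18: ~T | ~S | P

Case Q = 0:
Case T = 1:
From the singleton clause (R), R = 1.
From the singleton clause (S), S = 1.
From the singleton clause (P), P = 1.
This assignment satisfies each clause.
A satisfying assignment: P: 1,  Q: 0,  R: 1,  S: 1,  T: 1.

Satisfiable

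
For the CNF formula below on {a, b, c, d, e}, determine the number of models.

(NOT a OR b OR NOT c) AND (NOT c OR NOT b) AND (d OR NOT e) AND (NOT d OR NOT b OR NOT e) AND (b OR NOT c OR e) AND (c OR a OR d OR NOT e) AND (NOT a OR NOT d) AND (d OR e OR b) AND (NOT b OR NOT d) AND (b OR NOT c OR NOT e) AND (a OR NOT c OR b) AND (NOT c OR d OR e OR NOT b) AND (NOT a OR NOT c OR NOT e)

4

There are 2^5 = 32 truth assignments over (a, b, c, d, e).
Split on a. With a = true, the clauses containing a are satisfied and NOT a drops from the rest; 1 of the 2^4 = 16 assignments to the other variables satisfy what remains.
With a = false, by the same count on the reduced clause set, 3 assignments work.
(One model: a=F, b=F, c=F, d=T, e=F.)
Total: 1 + 3 = 4.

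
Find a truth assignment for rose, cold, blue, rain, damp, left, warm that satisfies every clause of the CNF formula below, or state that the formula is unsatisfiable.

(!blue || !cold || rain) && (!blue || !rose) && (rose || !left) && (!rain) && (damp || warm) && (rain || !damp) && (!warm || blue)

rose=false, cold=false, blue=true, rain=false, damp=false, left=false, warm=true

(!rain) alone gives rain = false.
(!damp) alone gives damp = false.
(warm) alone gives warm = true.
(blue) alone gives blue = true.
(!cold) alone gives cold = false.
(!rose) alone gives rose = false.
(!left) alone gives left = false.
This assignment satisfies each clause.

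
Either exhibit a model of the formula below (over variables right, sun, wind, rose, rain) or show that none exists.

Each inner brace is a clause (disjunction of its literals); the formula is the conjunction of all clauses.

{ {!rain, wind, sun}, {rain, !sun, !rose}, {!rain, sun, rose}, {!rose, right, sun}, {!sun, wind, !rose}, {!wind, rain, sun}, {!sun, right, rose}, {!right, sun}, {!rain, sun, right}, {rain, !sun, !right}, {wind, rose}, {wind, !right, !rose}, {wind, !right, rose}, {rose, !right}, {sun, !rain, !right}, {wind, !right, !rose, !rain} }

Case right = false:
Case rose = true:
The clause (sun) is unit, so sun = true.
The clause (rain) is unit, so rain = true.
The clause (wind) is unit, so wind = true.
All clauses are satisfied.

right ↦ false; sun ↦ true; wind ↦ true; rose ↦ true; rain ↦ true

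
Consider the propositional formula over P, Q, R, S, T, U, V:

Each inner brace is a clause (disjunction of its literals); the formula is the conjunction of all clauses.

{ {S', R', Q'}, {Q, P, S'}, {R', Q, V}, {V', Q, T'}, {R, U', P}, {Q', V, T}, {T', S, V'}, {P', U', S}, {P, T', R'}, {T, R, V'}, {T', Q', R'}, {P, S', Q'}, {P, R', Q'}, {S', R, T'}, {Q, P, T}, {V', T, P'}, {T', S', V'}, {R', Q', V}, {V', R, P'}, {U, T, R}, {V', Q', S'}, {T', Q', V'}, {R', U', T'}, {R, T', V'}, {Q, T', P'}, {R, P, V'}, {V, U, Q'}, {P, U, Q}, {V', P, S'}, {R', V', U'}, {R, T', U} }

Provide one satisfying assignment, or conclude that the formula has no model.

Case S = 1:
Case R = 0:
(T') alone gives T = 0.
(V') alone gives V = 0.
(Q') alone gives Q = 0.
(P) alone gives P = 1.
(U) alone gives U = 1.
Every clause now holds.

P ↦ 1; Q ↦ 0; R ↦ 0; S ↦ 1; T ↦ 0; U ↦ 1; V ↦ 0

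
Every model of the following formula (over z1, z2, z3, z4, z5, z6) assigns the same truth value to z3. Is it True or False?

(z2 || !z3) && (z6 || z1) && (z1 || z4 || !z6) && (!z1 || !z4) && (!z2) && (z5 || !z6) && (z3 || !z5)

Suppose z3 = true.
From the singleton clause (z2), z2 = true.
But (!z2) is also a unit clause — contradiction.
So every satisfying assignment has z3 = False.

False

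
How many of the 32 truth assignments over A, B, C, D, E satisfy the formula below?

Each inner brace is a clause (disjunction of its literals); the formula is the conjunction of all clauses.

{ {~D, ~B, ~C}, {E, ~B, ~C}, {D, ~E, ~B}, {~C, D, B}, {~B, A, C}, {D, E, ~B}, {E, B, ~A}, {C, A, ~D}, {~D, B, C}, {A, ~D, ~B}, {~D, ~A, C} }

There are 2^5 = 32 truth assignments over (A, B, C, D, E).
Split on D. With D = 1, the clauses containing D are satisfied and ~D drops from the rest; 3 of the 2^4 = 16 assignments to the other variables satisfy what remains.
With D = 0, by the same count on the reduced clause set, 3 assignments work.
(One model: A=F, B=F, C=F, D=F, E=F.)
Total: 3 + 3 = 6.

6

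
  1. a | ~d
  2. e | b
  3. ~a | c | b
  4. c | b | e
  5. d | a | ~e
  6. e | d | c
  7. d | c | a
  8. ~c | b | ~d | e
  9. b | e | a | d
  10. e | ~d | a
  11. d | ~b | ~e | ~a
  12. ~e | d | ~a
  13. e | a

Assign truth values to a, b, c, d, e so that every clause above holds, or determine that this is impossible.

a=1,  b=1,  c=0,  d=1,  e=0

Case a = 1:
Case e = 0:
Unit clause (b) forces b = 1.
Case d = 1:
Every clause is now satisfied; c is unconstrained.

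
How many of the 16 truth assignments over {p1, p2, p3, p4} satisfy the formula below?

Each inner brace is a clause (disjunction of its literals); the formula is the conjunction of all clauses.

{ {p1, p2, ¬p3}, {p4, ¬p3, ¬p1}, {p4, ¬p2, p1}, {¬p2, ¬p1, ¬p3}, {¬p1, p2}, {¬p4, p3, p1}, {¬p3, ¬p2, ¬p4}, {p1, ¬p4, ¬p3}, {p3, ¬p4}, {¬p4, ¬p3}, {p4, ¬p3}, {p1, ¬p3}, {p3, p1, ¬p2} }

There are 2^4 = 16 truth assignments over (p1, p2, p3, p4).
Split on p2. With p2 = True, the clauses containing p2 are satisfied and ¬p2 drops from the rest; 1 of the 2^3 = 8 assignments to the other variables satisfy what remains.
With p2 = False, by the same count on the reduced clause set, 1 assignment works.
Total: 1 + 1 = 2.

2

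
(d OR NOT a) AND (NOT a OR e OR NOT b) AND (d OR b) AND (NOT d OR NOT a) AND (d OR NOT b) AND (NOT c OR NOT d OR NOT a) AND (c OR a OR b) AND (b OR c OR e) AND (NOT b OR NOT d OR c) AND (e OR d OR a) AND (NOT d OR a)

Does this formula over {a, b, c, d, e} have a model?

No

Case d = true:
(NOT a) alone gives a = false.
Now (a) is unsatisfied and unit — conflict.
That branch fails; take d = false instead.
(NOT a) alone gives a = false.
(b) alone gives b = true.
Now (NOT b) is unsatisfied and unit — conflict.
Either choice for d ends in contradiction.
No assignment satisfies every clause.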